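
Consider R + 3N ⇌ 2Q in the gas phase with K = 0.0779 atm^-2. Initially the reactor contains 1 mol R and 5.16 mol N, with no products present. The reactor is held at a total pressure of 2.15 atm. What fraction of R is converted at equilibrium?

X = 0.362

Basis: 1 mol R initially; let X = conversion of R. Extent ξ = X.
Moles: n_R = 1 − X; n_N = 5.16 − 3X; n_Q = 2X.
Total moles n_T = 6.16 − 2X.
With p_i = (n_i/n_T)P, K = p_Q^2 / (p_R p_N^3).
This yields a degree-4 equation in X; solving on (0,1), X = 0.362.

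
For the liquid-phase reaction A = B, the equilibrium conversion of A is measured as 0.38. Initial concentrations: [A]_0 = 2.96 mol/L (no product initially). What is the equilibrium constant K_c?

K_c = 0.613

Let X = conversion of A.
Concentrations: [A] = 2.96 − 2.96X; [B] = 2.96X.
At X = 0.38: [A] = 1.84, [B] = 1.12.
K_c = [B] / ([A]) = 0.613.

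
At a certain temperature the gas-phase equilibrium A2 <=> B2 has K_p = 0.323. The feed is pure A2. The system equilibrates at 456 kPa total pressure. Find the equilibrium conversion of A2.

Take 1 mol A2 as basis and let X be its fractional conversion, so ξ = X.
Moles: n_A2 = 1 − X; n_B2 = X.
Since Δν = 0, n_T = 1 throughout.
Mole fractions y_i = n_i/n_T; K_p = p_B2 / (p_A2) with p_i = y_i·P.
Substituting and setting equal to 0.323 gives a polynomial in X; the root in (0,1) is X = 0.244.

X = 0.244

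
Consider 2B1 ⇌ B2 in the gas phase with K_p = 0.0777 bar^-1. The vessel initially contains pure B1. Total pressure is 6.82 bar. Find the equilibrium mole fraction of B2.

Take 1 mol B1 as basis and let X be its fractional conversion, so ξ = 0.5X.
Moles: n_B1 = 1 − X; n_B2 = 0.5X.
Total moles n_T = 1 − 0.5X.
Mole fractions y_i = n_i/n_T; K_p = p_B2 / (p_B1^2) with p_i = y_i·P.
This yields a degree-2 equation in X; solving on (0,1), X = 0.434.
Then n_B2 = 0.217, n_T = 0.783, so y_B2 = 0.277.

y_B2 = 0.277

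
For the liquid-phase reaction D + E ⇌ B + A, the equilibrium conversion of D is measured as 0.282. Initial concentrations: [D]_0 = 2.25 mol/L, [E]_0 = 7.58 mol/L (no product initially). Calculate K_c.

Let X = conversion of D.
Concentrations: [D] = 2.25 − 2.25X; [E] = 7.58 − 2.25X; [B] = 2.25X; [A] = 2.25X.
At X = 0.282: [D] = 1.62, [E] = 6.95, [B] = 0.634, [A] = 0.634.
K_c = [B] [A] / ([D] [E]) = 0.0359.

K_c = 0.0359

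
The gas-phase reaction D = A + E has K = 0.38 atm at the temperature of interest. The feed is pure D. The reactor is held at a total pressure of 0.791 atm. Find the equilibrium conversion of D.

X = 0.570

Let X = conversion of D (basis 1 mol D); extent of reaction ξ = X.
Species balance: n_D = 1 − X; n_A = X; n_E = X.
Summing: n_T = 1 + X.
y_i = n_i/n_T, p_i = y_i·P. K = p_A p_E / (p_D).
Setting this equal to 0.38 atm and taking the physical root (0 < X < 1) gives X = 0.570.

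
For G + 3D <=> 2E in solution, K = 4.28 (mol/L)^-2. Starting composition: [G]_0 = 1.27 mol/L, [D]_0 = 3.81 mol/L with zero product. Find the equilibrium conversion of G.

X = 0.684

Let X = conversion of G; extent ξ = 1.27·X mol/L.
Concentrations: [G] = 1.27 − 1.27X; [D] = 3.81 − 3.81X; [E] = 2.54X.
K = [E]^2 / ([G] [D]^3).
Setting equal to 4.28 and solving for X on (0,1) gives X = 0.684.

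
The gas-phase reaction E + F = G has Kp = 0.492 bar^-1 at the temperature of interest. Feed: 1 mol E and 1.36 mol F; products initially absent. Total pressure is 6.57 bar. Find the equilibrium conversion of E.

X = 0.585

Let X = conversion of E (basis 1 mol E); extent of reaction ξ = X.
At extent ξ: n_E = 1 − X; n_F = 1.36 − X; n_G = X.
n_T = Σnᵢ = 2.36 − X.
With p_i = (n_i/n_T)P, Kp = p_G / (p_E p_F).
Substituting and setting equal to 0.492 bar^-1 gives a polynomial in X; the root in (0,1) is X = 0.585.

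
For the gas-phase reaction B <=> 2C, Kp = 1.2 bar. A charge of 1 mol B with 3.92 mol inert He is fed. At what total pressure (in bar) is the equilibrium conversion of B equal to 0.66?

P = 1.31 bar

Let X = conversion of B (basis 1 mol B); extent of reaction ξ = X.
Species balance: n_B = 1 − X; n_C = 2X; n_I = 3.92 (inert).
Total moles n_T = 4.92 + X.
Kp = p_C^2 / (p_B) with p_i = (n_i/n_T)·P.
At X = 0.66: the mole-fraction product g(X) = Π y_i^ν_i = 0.9184. Since Kp = g(X)·P^{1}, P = (Kp/g)^(1/1) = (1.2/0.9184)^(1/1) = 1.31 bar.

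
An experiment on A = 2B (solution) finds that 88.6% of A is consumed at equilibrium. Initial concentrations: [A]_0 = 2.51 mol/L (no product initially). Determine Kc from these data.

Kc = 69.1 mol/L

Let X = conversion of A.
Concentrations: [A] = 2.51 − 2.51X; [B] = 5.02X.
At X = 0.886: [A] = 0.286, [B] = 4.45.
Kc = [B]^2 / ([A]) = 69.1 mol/L.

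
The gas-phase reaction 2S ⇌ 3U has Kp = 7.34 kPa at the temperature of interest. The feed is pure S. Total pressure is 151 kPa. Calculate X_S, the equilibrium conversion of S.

Take 1 mol S as basis and let X be its fractional conversion, so ξ = 0.5X.
Moles: n_S = 1 − X; n_U = 1.5X.
Total moles n_T = 1 + 0.5X.
With p_i = (n_i/n_T)P, Kp = p_U^3 / (p_S^2).
This yields a degree-3 equation in X; solving on (0,1), X = 0.214.

X = 0.214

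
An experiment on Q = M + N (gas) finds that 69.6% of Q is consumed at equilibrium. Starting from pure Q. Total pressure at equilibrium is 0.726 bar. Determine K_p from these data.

Basis: 1 mol Q initially; let X = conversion of Q. Extent ξ = X.
Moles: n_Q = 1 − X; n_M = X; n_N = X.
Summing: n_T = 1 + X.
At X = 0.696: n_Q = 0.304, n_M = 0.696, n_N = 0.696, n_T = 1.7.
p_i = (n_i/n_T)·P. K_p = p_M p_N / (p_Q) = 0.682 bar.

K_p = 0.682 bar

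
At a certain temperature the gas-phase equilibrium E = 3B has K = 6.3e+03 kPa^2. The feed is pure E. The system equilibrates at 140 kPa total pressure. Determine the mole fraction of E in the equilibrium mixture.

y_E = 0.468

Take 1 mol E as basis and let X be its fractional conversion, so ξ = X.
At extent ξ: n_E = 1 − X; n_B = 3X.
Total moles n_T = 1 + 2X.
With p_i = (n_i/n_T)P, K = p_B^3 / (p_E).
Substituting and setting equal to 6.3e+03 kPa^2 gives a polynomial in X; the root in (0,1) is X = 0.275.
Then n_E = 0.725, n_T = 1.55, so y_E = 0.468.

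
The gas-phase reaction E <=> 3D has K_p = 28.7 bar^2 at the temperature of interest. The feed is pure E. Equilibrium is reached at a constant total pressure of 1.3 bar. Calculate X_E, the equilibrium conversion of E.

Take 1 mol E as basis and let X be its fractional conversion, so ξ = X.
At extent ξ: n_E = 1 − X; n_D = 3X.
n_T = Σnᵢ = 1 + 2X.
y_i = n_i/n_T, p_i = y_i·P. K_p = p_D^3 / (p_E).
Substituting and setting equal to 28.7 bar^2 gives a polynomial in X; the root in (0,1) is X = 0.863.

X = 0.863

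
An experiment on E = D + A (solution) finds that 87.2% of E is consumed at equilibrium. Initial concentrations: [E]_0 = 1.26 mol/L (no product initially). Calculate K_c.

K_c = 7.49 mol/L

Let X = conversion of E.
Concentrations: [E] = 1.26 − 1.26X; [D] = 1.26X; [A] = 1.26X.
At X = 0.872: [E] = 0.161, [D] = 1.1, [A] = 1.1.
K_c = [D] [A] / ([E]) = 7.49 mol/L.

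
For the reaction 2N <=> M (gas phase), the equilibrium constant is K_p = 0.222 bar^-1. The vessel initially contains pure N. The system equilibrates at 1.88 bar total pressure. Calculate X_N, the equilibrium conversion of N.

X = 0.388

Let X = conversion of N (basis 1 mol N); extent of reaction ξ = 0.5X.
At extent ξ: n_N = 1 − X; n_M = 0.5X.
Summing: n_T = 1 − 0.5X.
y_i = n_i/n_T, p_i = y_i·P. K_p = p_M / (p_N^2).
Setting this equal to 0.222 bar^-1 and taking the physical root (0 < X < 1) gives X = 0.388.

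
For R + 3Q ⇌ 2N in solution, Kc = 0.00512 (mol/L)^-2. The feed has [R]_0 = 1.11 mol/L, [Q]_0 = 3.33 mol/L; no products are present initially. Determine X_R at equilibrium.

Let X = conversion of R; extent ξ = 1.11·X mol/L.
Concentrations: [R] = 1.11 − 1.11X; [Q] = 3.33 − 3.33X; [N] = 2.22X.
Kc = [N]^2 / ([R] [Q]^3).
Solving Kc = 0.00512 for X ∈ (0,1): X = 0.149.

X = 0.149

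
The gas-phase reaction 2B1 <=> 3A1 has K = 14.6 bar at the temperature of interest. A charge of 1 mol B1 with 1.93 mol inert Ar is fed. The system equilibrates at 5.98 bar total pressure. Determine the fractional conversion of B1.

X = 0.655

Take 1 mol B1 as basis and let X be its fractional conversion, so ξ = 0.5X.
At extent ξ: n_B1 = 1 − X; n_A1 = 1.5X; n_I = 1.93 (inert).
Summing: n_T = 2.93 + 0.5X.
Mole fractions y_i = n_i/n_T; K = p_A1^3 / (p_B1^2) with p_i = y_i·P.
This yields a degree-3 equation in X; solving on (0,1), X = 0.655.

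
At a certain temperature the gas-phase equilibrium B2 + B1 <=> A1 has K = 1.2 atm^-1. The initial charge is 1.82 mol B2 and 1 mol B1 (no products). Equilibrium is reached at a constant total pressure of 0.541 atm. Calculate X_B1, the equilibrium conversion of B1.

X = 0.282

Take 1 mol B1 as basis and let X be its fractional conversion, so ξ = X.
Moles: n_B2 = 1.82 − X; n_B1 = 1 − X; n_A1 = X.
Summing: n_T = 2.82 − X.
y_i = n_i/n_T, p_i = y_i·P. K = p_A1 / (p_B2 p_B1).
Substituting and setting equal to 1.2 atm^-1 gives a polynomial in X; the root in (0,1) is X = 0.282.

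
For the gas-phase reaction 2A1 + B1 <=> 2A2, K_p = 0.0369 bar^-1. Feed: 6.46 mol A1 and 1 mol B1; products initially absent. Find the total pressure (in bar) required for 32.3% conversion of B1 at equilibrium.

Take 1 mol B1 as basis and let X be its fractional conversion, so ξ = X.
Moles: n_A1 = 6.46 − 2X; n_B1 = 1 − X; n_A2 = 2X.
Total moles n_T = 7.46 − X.
K_p = p_A2^2 / (p_A1^2 p_B1) with p_i = (n_i/n_T)·P.
At X = 0.323: the mole-fraction product g(X) = Π y_i^ν_i = 0.1301. Since K_p = g(X)·P^{-1}, P = (g/K_p)^(1/1) = (0.1301/0.0369)^(1/1) = 3.53 bar.

P = 3.53 bar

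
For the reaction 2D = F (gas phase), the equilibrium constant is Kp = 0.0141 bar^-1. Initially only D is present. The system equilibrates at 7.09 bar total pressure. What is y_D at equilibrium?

Let X = conversion of D (basis 1 mol D); extent of reaction ξ = 0.5X.
Species balance: n_D = 1 − X; n_F = 0.5X.
n_T = Σnᵢ = 1 − 0.5X.
Mole fractions y_i = n_i/n_T; Kp = p_F / (p_D^2) with p_i = y_i·P.
Substituting and setting equal to 0.0141 bar^-1 gives a polynomial in X; the root in (0,1) is X = 0.155.
Then n_D = 0.845, n_T = 0.923, so y_D = 0.916.

y_D = 0.916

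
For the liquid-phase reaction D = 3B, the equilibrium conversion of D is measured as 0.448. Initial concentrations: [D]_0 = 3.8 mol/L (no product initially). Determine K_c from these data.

Let X = conversion of D.
Concentrations: [D] = 3.8 − 3.8X; [B] = 11.4X.
At X = 0.448: [D] = 2.1, [B] = 5.11.
K_c = [B]^3 / ([D]) = 63.5 (mol/L)^2.

K_c = 63.5 (mol/L)^2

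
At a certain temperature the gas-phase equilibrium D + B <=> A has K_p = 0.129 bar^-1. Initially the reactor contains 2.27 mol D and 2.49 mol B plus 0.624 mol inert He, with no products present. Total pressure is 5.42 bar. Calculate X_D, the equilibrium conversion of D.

Basis: 2.27 mol D initially; let X = conversion of D. Extent ξ = 2.27X.
At extent ξ: n_D = 2.27 − 2.27X; n_B = 2.49 − 2.27X; n_A = 2.27X; n_I = 0.624 (inert).
Summing: n_T = 5.38 − 2.27X.
y_i = n_i/n_T, p_i = y_i·P. K_p = p_A / (p_D p_B).
Substituting and setting equal to 0.129 bar^-1 gives a polynomial in X; the root in (0,1) is X = 0.222.

X = 0.222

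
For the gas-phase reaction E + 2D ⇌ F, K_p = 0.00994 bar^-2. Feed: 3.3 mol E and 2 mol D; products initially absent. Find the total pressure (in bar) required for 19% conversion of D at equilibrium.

P = 7.53 bar

Basis: 2 mol D initially; let X = conversion of D. Extent ξ = X.
Mole table: n_E = 3.3 − X; n_D = 2 − 2X; n_F = X.
n_T = Σnᵢ = 5.3 − 2X.
K_p = p_F / (p_E p_D^2) with p_i = (n_i/n_T)·P.
At X = 0.19: the mole-fraction product g(X) = Π y_i^ν_i = 0.5635. Since K_p = g(X)·P^{-2}, P = (g/K_p)^(1/2) = (0.5635/0.00994)^(1/2) = 7.53 bar.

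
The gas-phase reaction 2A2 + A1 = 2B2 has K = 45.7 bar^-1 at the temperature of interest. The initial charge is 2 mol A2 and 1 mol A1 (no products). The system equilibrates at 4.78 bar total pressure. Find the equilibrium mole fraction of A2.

Let X = conversion of A2 (basis 2 mol A2); extent of reaction ξ = X.
Species balance: n_A2 = 2 − 2X; n_A1 = 1 − X; n_B2 = 2X.
Total moles n_T = 3 − X.
y_i = n_i/n_T, p_i = y_i·P. K = p_B2^2 / (p_A2^2 p_A1).
Equating to 45.7 bar^-1 and solving on 0 < X < 1: X = 0.812.
Then n_A2 = 0.375, n_T = 2.19, so y_A2 = 0.172.

y_A2 = 0.172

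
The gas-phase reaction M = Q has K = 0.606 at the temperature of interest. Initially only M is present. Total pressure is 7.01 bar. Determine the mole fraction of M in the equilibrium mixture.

y_M = 0.623

Let X = conversion of M (basis 1 mol M); extent of reaction ξ = X.
Species balance: n_M = 1 − X; n_Q = X.
Since Δν = 0, n_T = 1 throughout.
Mole fractions y_i = n_i/n_T; K = p_Q / (p_M) with p_i = y_i·P.
This yields a degree-1 equation in X; solving on (0,1), X = 0.377.
Then n_M = 0.623, n_T = 1, so y_M = 0.623.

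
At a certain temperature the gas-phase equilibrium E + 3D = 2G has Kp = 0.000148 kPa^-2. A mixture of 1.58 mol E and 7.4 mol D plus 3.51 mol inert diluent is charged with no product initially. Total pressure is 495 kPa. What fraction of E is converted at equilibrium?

X = 0.785

Take 1.58 mol E as basis and let X be its fractional conversion, so ξ = 1.58X.
Moles: n_E = 1.58 − 1.58X; n_D = 7.4 − 4.74X; n_G = 3.16X; n_I = 3.51 (inert).
Summing: n_T = 12.5 − 3.16X.
With p_i = (n_i/n_T)P, Kp = p_G^2 / (p_E p_D^3).
This yields a degree-4 equation in X; solving on (0,1), X = 0.785.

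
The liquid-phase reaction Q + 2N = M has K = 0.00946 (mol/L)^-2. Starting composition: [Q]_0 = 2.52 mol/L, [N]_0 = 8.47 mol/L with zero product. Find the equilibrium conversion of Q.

Let X = conversion of Q; extent ξ = 2.52·X mol/L.
Concentrations: [Q] = 2.52 − 2.52X; [N] = 8.47 − 5.04X; [M] = 2.52X.
K = [M] / ([Q] [N]^2).
Setting equal to 0.00946 and solving for X on (0,1) gives X = 0.311.

X = 0.311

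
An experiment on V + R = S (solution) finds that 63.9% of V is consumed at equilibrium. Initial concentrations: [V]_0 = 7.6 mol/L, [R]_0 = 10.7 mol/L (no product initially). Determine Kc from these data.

Let X = conversion of V.
Concentrations: [V] = 7.6 − 7.6X; [R] = 10.7 − 7.6X; [S] = 7.6X.
At X = 0.639: [V] = 2.74, [R] = 5.84, [S] = 4.86.
Kc = [S] / ([V] [R]) = 0.303 L/mol.

Kc = 0.303 L/mol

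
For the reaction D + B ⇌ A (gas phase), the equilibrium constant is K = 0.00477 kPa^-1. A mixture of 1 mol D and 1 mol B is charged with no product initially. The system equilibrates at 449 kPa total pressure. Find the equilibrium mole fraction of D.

y_D = 0.361

Let X = conversion of D (basis 1 mol D); extent of reaction ξ = X.
Moles: n_D = 1 − X; n_B = 1 − X; n_A = X.
Total moles n_T = 2 − X.
With p_i = (n_i/n_T)P, K = p_A / (p_D p_B).
Substituting and setting equal to 0.00477 kPa^-1 gives a polynomial in X; the root in (0,1) is X = 0.436.
Then n_D = 0.564, n_T = 1.56, so y_D = 0.361.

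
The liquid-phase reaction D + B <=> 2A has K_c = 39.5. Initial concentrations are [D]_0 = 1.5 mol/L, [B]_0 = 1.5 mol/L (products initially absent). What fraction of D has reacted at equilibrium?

Let X = conversion of D; extent ξ = 1.5·X mol/L.
Concentrations: [D] = 1.5 − 1.5X; [B] = 1.5 − 1.5X; [A] = 3X.
K_c = [A]^2 / ([D] [B]).
Equating to 39.5: the physical root is X = 0.759.

X = 0.759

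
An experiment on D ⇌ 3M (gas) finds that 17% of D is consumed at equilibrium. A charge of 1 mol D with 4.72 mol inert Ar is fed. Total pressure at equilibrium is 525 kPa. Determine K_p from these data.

K_p = 1.2e+03 kPa^2

Let X = conversion of D (basis 1 mol D); extent of reaction ξ = X.
At extent ξ: n_D = 1 − X; n_M = 3X; n_I = 4.72 (inert).
n_T = Σnᵢ = 5.72 + 2X.
At X = 0.17: n_D = 0.83, n_M = 0.51, n_T = 6.06.
p_i = (n_i/n_T)·P. K_p = p_M^3 / (p_D) = 1.2e+03 kPa^2.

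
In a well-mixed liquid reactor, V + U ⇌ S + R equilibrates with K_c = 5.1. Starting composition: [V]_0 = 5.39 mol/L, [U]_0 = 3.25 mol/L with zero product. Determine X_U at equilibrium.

Let X = conversion of U; extent ξ = 3.25·X mol/L.
Concentrations: [V] = 5.39 − 3.25X; [U] = 3.25 − 3.25X; [S] = 3.25X; [R] = 3.25X.
K_c = [S] [R] / ([V] [U]).
This equals 5.1 at X = 0.834 (the root in 0 < X < 1).

X = 0.834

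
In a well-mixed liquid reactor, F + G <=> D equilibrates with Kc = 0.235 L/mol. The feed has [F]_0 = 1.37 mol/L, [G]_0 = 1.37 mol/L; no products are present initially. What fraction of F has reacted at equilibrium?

Let X = conversion of F; extent ξ = 1.37·X mol/L.
Concentrations: [F] = 1.37 − 1.37X; [G] = 1.37 − 1.37X; [D] = 1.37X.
Kc = [D] / ([F] [G]).
Equating to 0.235 L/mol: the physical root is X = 0.204.

X = 0.204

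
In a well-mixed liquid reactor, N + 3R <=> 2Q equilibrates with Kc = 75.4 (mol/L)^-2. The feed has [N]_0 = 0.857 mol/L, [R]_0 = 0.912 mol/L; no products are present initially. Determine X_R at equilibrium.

Let X = conversion of R; extent ξ = 0.912X/3 mol/L.
Concentrations: [N] = 0.857 − 0.304X; [R] = 0.912 − 0.912X; [Q] = 0.608X.
Kc = [Q]^2 / ([N] [R]^3).
This equals 75.4 at X = 0.809 (the root in 0 < X < 1).

X = 0.809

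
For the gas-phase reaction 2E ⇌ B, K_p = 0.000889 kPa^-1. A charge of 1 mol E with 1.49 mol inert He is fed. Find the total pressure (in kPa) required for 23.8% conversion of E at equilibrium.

Basis: 1 mol E initially; let X = conversion of E. Extent ξ = 0.5X.
At extent ξ: n_E = 1 − X; n_B = 0.5X; n_I = 1.49 (inert).
n_T = Σnᵢ = 2.49 − 0.5X.
K_p = p_B / (p_E^2) with p_i = (n_i/n_T)·P.
At X = 0.238: the mole-fraction product g(X) = Π y_i^ν_i = 0.4859. Since K_p = g(X)·P^{-1}, P = (g/K_p)^(1/1) = (0.4859/0.000889)^(1/1) = 547 kPa.

P = 547 kPa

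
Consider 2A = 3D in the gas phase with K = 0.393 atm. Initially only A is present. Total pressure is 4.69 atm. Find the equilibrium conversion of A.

X = 0.250

Basis: 1 mol A initially; let X = conversion of A. Extent ξ = 0.5X.
At extent ξ: n_A = 1 − X; n_D = 1.5X.
Summing: n_T = 1 + 0.5X.
Mole fractions y_i = n_i/n_T; K = p_D^3 / (p_A^2) with p_i = y_i·P.
Setting this equal to 0.393 atm and taking the physical root (0 < X < 1) gives X = 0.250.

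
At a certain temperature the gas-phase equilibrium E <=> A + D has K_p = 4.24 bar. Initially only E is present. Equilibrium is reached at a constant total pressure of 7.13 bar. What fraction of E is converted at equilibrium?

X = 0.611

Let X = conversion of E (basis 1 mol E); extent of reaction ξ = X.
Moles: n_E = 1 − X; n_A = X; n_D = X.
n_T = Σnᵢ = 1 + X.
Mole fractions y_i = n_i/n_T; K_p = p_A p_D / (p_E) with p_i = y_i·P.
Equating to 4.24 bar and solving on 0 < X < 1: X = 0.611.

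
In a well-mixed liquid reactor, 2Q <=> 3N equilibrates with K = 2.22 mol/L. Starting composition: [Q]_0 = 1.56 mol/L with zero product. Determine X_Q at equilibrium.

X = 0.483

Let X = conversion of Q; extent ξ = 1.56X/2 mol/L.
Concentrations: [Q] = 1.56 − 1.56X; [N] = 2.34X.
K = [N]^3 / ([Q]^2).
Solving K = 2.22 for X ∈ (0,1): X = 0.483.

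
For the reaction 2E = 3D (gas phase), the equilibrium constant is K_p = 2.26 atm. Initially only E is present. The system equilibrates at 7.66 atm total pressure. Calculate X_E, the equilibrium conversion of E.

X = 0.351

Let X = conversion of E (basis 1 mol E); extent of reaction ξ = 0.5X.
At extent ξ: n_E = 1 − X; n_D = 1.5X.
Total moles n_T = 1 + 0.5X.
With p_i = (n_i/n_T)P, K_p = p_D^3 / (p_E^2).
Substituting and setting equal to 2.26 atm gives a polynomial in X; the root in (0,1) is X = 0.351.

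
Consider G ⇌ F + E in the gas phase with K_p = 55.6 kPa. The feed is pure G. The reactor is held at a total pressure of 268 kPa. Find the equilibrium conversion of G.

X = 0.415

Take 1 mol G as basis and let X be its fractional conversion, so ξ = X.
At extent ξ: n_G = 1 − X; n_F = X; n_E = X.
Summing: n_T = 1 + X.
With p_i = (n_i/n_T)P, K_p = p_F p_E / (p_G).
This yields a degree-2 equation in X; solving on (0,1), X = 0.415.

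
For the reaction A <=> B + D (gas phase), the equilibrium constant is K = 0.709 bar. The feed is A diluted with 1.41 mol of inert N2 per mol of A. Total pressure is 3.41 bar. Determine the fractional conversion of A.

Basis: 1 mol A initially; let X = conversion of A. Extent ξ = X.
At extent ξ: n_A = 1 − X; n_B = X; n_D = X; n_I = 1.41 (inert).
n_T = Σnᵢ = 2.41 + X.
With p_i = (n_i/n_T)P, K = p_B p_D / (p_A).
Substituting and setting equal to 0.709 bar gives a polynomial in X; the root in (0,1) is X = 0.534.

X = 0.534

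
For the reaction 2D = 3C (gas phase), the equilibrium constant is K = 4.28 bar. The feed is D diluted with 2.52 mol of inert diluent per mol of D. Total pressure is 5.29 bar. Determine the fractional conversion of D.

X = 0.560

Take 1 mol D as basis and let X be its fractional conversion, so ξ = 0.5X.
Mole table: n_D = 1 − X; n_C = 1.5X; n_I = 2.52 (inert).
n_T = Σnᵢ = 3.52 + 0.5X.
Mole fractions y_i = n_i/n_T; K = p_C^3 / (p_D^2) with p_i = y_i·P.
This yields a degree-3 equation in X; solving on (0,1), X = 0.560.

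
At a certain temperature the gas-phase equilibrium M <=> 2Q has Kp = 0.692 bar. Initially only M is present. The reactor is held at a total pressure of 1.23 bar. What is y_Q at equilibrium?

y_Q = 0.520

Take 1 mol M as basis and let X be its fractional conversion, so ξ = X.
Moles: n_M = 1 − X; n_Q = 2X.
Summing: n_T = 1 + X.
y_i = n_i/n_T, p_i = y_i·P. Kp = p_Q^2 / (p_M).
This yields a degree-2 equation in X; solving on (0,1), X = 0.351.
Then n_Q = 0.702, n_T = 1.35, so y_Q = 0.520.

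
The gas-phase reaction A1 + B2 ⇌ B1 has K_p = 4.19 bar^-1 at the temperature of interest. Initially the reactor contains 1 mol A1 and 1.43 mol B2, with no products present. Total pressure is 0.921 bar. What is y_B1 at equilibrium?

Take 1 mol A1 as basis and let X be its fractional conversion, so ξ = X.
Moles: n_A1 = 1 − X; n_B2 = 1.43 − X; n_B1 = X.
Total moles n_T = 2.43 − X.
Mole fractions y_i = n_i/n_T; K_p = p_B1 / (p_A1 p_B2) with p_i = y_i·P.
This yields a degree-2 equation in X; solving on (0,1), X = 0.631.
Then n_B1 = 0.631, n_T = 1.8, so y_B1 = 0.351.

y_B1 = 0.351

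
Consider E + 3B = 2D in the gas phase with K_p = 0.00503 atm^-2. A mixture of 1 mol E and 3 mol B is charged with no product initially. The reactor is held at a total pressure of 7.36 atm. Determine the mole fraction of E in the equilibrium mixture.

Basis: 1 mol E initially; let X = conversion of E. Extent ξ = X.
At extent ξ: n_E = 1 − X; n_B = 3 − 3X; n_D = 2X.
Total moles n_T = 4 − 2X.
With p_i = (n_i/n_T)P, K_p = p_D^2 / (p_E p_B^3).
Substituting and setting equal to 0.00503 atm^-2 gives a polynomial in X; the root in (0,1) is X = 0.228.
Then n_E = 0.772, n_T = 3.54, so y_E = 0.218.

y_E = 0.218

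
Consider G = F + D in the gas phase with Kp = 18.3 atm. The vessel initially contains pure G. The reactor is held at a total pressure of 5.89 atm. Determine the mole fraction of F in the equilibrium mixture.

Basis: 1 mol G initially; let X = conversion of G. Extent ξ = X.
Mole table: n_G = 1 − X; n_F = X; n_D = X.
Summing: n_T = 1 + X.
With p_i = (n_i/n_T)P, Kp = p_F p_D / (p_G).
Substituting and setting equal to 18.3 atm gives a polynomial in X; the root in (0,1) is X = 0.870.
Then n_F = 0.87, n_T = 1.87, so y_F = 0.465.

y_F = 0.465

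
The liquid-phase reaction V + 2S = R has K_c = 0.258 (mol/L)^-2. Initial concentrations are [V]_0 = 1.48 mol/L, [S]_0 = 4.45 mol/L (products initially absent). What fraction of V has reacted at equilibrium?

X = 0.632

Let X = conversion of V; extent ξ = 1.48·X mol/L.
Concentrations: [V] = 1.48 − 1.48X; [S] = 4.45 − 2.96X; [R] = 1.48X.
K_c = [R] / ([V] [S]^2).
Setting equal to 0.258 and solving for X on (0,1) gives X = 0.632.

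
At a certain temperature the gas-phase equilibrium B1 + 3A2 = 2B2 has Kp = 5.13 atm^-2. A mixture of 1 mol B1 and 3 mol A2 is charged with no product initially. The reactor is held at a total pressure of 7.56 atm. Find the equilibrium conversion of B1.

Let X = conversion of B1 (basis 1 mol B1); extent of reaction ξ = X.
Species balance: n_B1 = 1 − X; n_A2 = 3 − 3X; n_B2 = 2X.
n_T = Σnᵢ = 4 − 2X.
Mole fractions y_i = n_i/n_T; Kp = p_B2^2 / (p_B1 p_A2^3) with p_i = y_i·P.
Setting this equal to 5.13 atm^-2 and taking the physical root (0 < X < 1) gives X = 0.793.

X = 0.793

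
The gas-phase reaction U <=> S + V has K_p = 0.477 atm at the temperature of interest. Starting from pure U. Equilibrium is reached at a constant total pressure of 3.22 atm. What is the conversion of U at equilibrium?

X = 0.359

Let X = conversion of U (basis 1 mol U); extent of reaction ξ = X.
At extent ξ: n_U = 1 − X; n_S = X; n_V = X.
n_T = Σnᵢ = 1 + X.
y_i = n_i/n_T, p_i = y_i·P. K_p = p_S p_V / (p_U).
Setting this equal to 0.477 atm and taking the physical root (0 < X < 1) gives X = 0.359.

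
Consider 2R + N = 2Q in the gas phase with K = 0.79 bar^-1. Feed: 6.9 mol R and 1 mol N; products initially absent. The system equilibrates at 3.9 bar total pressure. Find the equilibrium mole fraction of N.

y_N = 0.029

Basis: 1 mol N initially; let X = conversion of N. Extent ξ = X.
Moles: n_R = 6.9 − 2X; n_N = 1 − X; n_Q = 2X.
n_T = Σnᵢ = 7.9 − X.
y_i = n_i/n_T, p_i = y_i·P. K = p_Q^2 / (p_R^2 p_N).
This yields a degree-3 equation in X; solving on (0,1), X = 0.794.
Then n_N = 0.206, n_T = 7.11, so y_N = 0.029.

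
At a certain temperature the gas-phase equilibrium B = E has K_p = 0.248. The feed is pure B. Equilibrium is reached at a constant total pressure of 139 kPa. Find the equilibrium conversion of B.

X = 0.199

Take 1 mol B as basis and let X be its fractional conversion, so ξ = X.
Species balance: n_B = 1 − X; n_E = X.
Total moles n_T = 1 (Δν = 0, constant).
y_i = n_i/n_T, p_i = y_i·P. K_p = p_E / (p_B).
Setting this equal to 0.248 and taking the physical root (0 < X < 1) gives X = 0.199.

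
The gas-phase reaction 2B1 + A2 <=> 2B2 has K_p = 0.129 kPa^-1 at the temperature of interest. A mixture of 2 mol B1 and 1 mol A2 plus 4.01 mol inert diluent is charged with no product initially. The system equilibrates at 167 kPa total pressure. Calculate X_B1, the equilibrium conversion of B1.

X = 0.550

Basis: 2 mol B1 initially; let X = conversion of B1. Extent ξ = X.
At extent ξ: n_B1 = 2 − 2X; n_A2 = 1 − X; n_B2 = 2X; n_I = 4.01 (inert).
n_T = Σnᵢ = 7.01 − X.
Mole fractions y_i = n_i/n_T; K_p = p_B2^2 / (p_B1^2 p_A2) with p_i = y_i·P.
Setting this equal to 0.129 kPa^-1 and taking the physical root (0 < X < 1) gives X = 0.550.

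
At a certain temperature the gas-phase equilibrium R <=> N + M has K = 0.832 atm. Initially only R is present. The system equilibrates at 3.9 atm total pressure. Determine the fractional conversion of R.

X = 0.419

Take 1 mol R as basis and let X be its fractional conversion, so ξ = X.
Moles: n_R = 1 − X; n_N = X; n_M = X.
Total moles n_T = 1 + X.
Mole fractions y_i = n_i/n_T; K = p_N p_M / (p_R) with p_i = y_i·P.
Equating to 0.832 atm and solving on 0 < X < 1: X = 0.419.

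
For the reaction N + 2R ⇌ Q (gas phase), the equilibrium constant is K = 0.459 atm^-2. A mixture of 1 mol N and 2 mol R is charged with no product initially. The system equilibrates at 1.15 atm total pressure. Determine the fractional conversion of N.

Basis: 1 mol N initially; let X = conversion of N. Extent ξ = X.
At extent ξ: n_N = 1 − X; n_R = 2 − 2X; n_Q = X.
n_T = Σnᵢ = 3 − 2X.
Mole fractions y_i = n_i/n_T; K = p_Q / (p_N p_R^2) with p_i = y_i·P.
Equating to 0.459 atm^-2 and solving on 0 < X < 1: X = 0.189.

X = 0.189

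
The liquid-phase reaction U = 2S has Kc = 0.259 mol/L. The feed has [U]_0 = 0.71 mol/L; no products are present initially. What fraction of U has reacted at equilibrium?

X = 0.260

Let X = conversion of U; extent ξ = 0.71·X mol/L.
Concentrations: [U] = 0.71 − 0.71X; [S] = 1.42X.
Kc = [S]^2 / ([U]).
Solving Kc = 0.259 for X ∈ (0,1): X = 0.260.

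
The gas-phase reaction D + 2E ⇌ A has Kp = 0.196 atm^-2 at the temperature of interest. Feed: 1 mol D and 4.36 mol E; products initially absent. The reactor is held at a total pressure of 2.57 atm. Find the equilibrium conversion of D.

X = 0.439

Let X = conversion of D (basis 1 mol D); extent of reaction ξ = X.
Moles: n_D = 1 − X; n_E = 4.36 − 2X; n_A = X.
Total moles n_T = 5.36 − 2X.
With p_i = (n_i/n_T)P, Kp = p_A / (p_D p_E^2).
This yields a degree-3 equation in X; solving on (0,1), X = 0.439.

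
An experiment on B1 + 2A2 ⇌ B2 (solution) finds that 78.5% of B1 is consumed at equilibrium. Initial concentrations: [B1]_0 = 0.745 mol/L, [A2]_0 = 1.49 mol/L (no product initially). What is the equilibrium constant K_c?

Let X = conversion of B1.
Concentrations: [B1] = 0.745 − 0.745X; [A2] = 1.49 − 1.49X; [B2] = 0.745X.
At X = 0.785: [B1] = 0.16, [A2] = 0.32, [B2] = 0.585.
K_c = [B2] / ([B1] [A2]^2) = 35.6 (mol/L)^-2.

K_c = 35.6 (mol/L)^-2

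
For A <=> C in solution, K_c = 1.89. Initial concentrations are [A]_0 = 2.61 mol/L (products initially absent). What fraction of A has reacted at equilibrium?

X = 0.654

Let X = conversion of A; extent ξ = 2.61·X mol/L.
Concentrations: [A] = 2.61 − 2.61X; [C] = 2.61X.
K_c = [C] / ([A]).
Setting equal to 1.89 and solving for X on (0,1) gives X = 0.654.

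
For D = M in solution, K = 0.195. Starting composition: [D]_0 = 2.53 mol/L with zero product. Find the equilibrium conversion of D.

Let X = conversion of D; extent ξ = 2.53·X mol/L.
Concentrations: [D] = 2.53 − 2.53X; [M] = 2.53X.
K = [M] / ([D]).
Equating to 0.195: the physical root is X = 0.163.

X = 0.163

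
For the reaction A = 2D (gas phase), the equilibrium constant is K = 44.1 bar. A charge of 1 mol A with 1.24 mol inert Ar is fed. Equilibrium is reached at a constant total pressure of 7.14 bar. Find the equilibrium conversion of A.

Let X = conversion of A (basis 1 mol A); extent of reaction ξ = X.
Moles: n_A = 1 − X; n_D = 2X; n_I = 1.24 (inert).
Summing: n_T = 2.24 + X.
With p_i = (n_i/n_T)P, K = p_D^2 / (p_A).
This yields a degree-2 equation in X; solving on (0,1), X = 0.849.

X = 0.849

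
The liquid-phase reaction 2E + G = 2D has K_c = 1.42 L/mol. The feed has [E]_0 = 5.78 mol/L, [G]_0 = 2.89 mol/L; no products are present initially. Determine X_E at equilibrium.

X = 0.570

Let X = conversion of E; extent ξ = 5.78X/2 mol/L.
Concentrations: [E] = 5.78 − 5.78X; [G] = 2.89 − 2.89X; [D] = 5.78X.
K_c = [D]^2 / ([E]^2 [G]).
This equals 1.42 at X = 0.570 (the root in 0 < X < 1).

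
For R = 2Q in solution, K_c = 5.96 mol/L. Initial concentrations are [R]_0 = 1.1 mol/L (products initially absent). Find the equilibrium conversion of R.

X = 0.669

Let X = conversion of R; extent ξ = 1.1·X mol/L.
Concentrations: [R] = 1.1 − 1.1X; [Q] = 2.2X.
K_c = [Q]^2 / ([R]).
This equals 5.96 at X = 0.669 (the root in 0 < X < 1).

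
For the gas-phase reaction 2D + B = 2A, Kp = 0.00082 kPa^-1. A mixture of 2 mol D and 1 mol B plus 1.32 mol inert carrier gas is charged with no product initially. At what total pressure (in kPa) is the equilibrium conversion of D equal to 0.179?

Basis: 2 mol D initially; let X = conversion of D. Extent ξ = X.
Species balance: n_D = 2 − 2X; n_B = 1 − X; n_A = 2X; n_I = 1.32 (inert).
Total moles n_T = 4.32 − X.
Kp = p_A^2 / (p_D^2 p_B) with p_i = (n_i/n_T)·P.
At X = 0.179: the mole-fraction product g(X) = Π y_i^ν_i = 0.2398. Since Kp = g(X)·P^{-1}, P = (g/Kp)^(1/1) = (0.2398/0.00082)^(1/1) = 292 kPa.

P = 292 kPa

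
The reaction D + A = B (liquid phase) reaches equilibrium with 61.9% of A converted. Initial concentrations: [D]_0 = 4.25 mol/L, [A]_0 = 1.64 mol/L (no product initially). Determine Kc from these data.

Kc = 0.502 L/mol

Let X = conversion of A.
Concentrations: [D] = 4.25 − 1.64X; [A] = 1.64 − 1.64X; [B] = 1.64X.
At X = 0.619: [D] = 3.23, [A] = 0.625, [B] = 1.02.
Kc = [B] / ([D] [A]) = 0.502 L/mol.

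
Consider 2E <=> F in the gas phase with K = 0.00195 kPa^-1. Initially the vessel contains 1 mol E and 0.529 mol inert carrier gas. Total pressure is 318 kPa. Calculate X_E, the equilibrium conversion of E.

Take 1 mol E as basis and let X be its fractional conversion, so ξ = 0.5X.
Species balance: n_E = 1 − X; n_F = 0.5X; n_I = 0.529 (inert).
Summing: n_T = 1.53 − 0.5X.
Mole fractions y_i = n_i/n_T; K = p_F / (p_E^2) with p_i = y_i·P.
This yields a degree-2 equation in X; solving on (0,1), X = 0.368.

X = 0.368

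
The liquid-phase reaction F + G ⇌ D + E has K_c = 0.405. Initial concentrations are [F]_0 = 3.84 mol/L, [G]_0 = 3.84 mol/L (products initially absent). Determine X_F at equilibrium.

X = 0.389

Let X = conversion of F; extent ξ = 3.84·X mol/L.
Concentrations: [F] = 3.84 − 3.84X; [G] = 3.84 − 3.84X; [D] = 3.84X; [E] = 3.84X.
K_c = [D] [E] / ([F] [G]).
Setting equal to 0.405 and solving for X on (0,1) gives X = 0.389.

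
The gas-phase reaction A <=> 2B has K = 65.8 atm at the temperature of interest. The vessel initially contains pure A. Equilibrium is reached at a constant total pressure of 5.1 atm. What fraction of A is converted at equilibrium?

X = 0.874

Take 1 mol A as basis and let X be its fractional conversion, so ξ = X.
Moles: n_A = 1 − X; n_B = 2X.
Summing: n_T = 1 + X.
y_i = n_i/n_T, p_i = y_i·P. K = p_B^2 / (p_A).
Setting this equal to 65.8 atm and taking the physical root (0 < X < 1) gives X = 0.874.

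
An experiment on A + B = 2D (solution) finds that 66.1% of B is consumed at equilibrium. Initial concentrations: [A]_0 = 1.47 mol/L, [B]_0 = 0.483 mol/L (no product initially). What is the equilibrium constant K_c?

Let X = conversion of B.
Concentrations: [A] = 1.47 − 0.483X; [B] = 0.483 − 0.483X; [D] = 0.966X.
At X = 0.661: [A] = 1.15, [B] = 0.164, [D] = 0.639.
K_c = [D]^2 / ([A] [B]) = 2.16.

K_c = 2.16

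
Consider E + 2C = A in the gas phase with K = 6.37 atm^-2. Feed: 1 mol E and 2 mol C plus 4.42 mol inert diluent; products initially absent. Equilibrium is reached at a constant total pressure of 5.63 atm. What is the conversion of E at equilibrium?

X = 0.686

Basis: 1 mol E initially; let X = conversion of E. Extent ξ = X.
Moles: n_E = 1 − X; n_C = 2 − 2X; n_A = X; n_I = 4.42 (inert).
Summing: n_T = 7.42 − 2X.
Mole fractions y_i = n_i/n_T; K = p_A / (p_E p_C^2) with p_i = y_i·P.
Setting this equal to 6.37 atm^-2 and taking the physical root (0 < X < 1) gives X = 0.686.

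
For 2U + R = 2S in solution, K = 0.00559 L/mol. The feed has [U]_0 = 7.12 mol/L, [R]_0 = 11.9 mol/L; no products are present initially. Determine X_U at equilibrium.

X = 0.200

Let X = conversion of U; extent ξ = 7.12X/2 mol/L.
Concentrations: [U] = 7.12 − 7.12X; [R] = 11.9 − 3.56X; [S] = 7.12X.
K = [S]^2 / ([U]^2 [R]).
Solving K = 0.00559 for X ∈ (0,1): X = 0.200.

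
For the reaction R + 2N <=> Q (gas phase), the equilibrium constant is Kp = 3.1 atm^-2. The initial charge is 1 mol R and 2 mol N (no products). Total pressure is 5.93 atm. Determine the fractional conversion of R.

X = 0.851

Basis: 1 mol R initially; let X = conversion of R. Extent ξ = X.
Species balance: n_R = 1 − X; n_N = 2 − 2X; n_Q = X.
n_T = Σnᵢ = 3 − 2X.
y_i = n_i/n_T, p_i = y_i·P. Kp = p_Q / (p_R p_N^2).
This yields a degree-3 equation in X; solving on (0,1), X = 0.851.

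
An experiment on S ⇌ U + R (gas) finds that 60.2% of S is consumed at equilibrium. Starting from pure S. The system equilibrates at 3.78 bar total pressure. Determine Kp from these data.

Kp = 2.15 bar

Take 1 mol S as basis and let X be its fractional conversion, so ξ = X.
At extent ξ: n_S = 1 − X; n_U = X; n_R = X.
n_T = Σnᵢ = 1 + X.
At X = 0.602: n_S = 0.398, n_U = 0.602, n_R = 0.602, n_T = 1.6.
p_i = (n_i/n_T)·P. Kp = p_U p_R / (p_S) = 2.15 bar.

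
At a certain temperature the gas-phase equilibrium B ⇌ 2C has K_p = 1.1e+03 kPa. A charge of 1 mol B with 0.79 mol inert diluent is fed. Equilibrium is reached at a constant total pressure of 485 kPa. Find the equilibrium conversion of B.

X = 0.674

Let X = conversion of B (basis 1 mol B); extent of reaction ξ = X.
At extent ξ: n_B = 1 − X; n_C = 2X; n_I = 0.79 (inert).
Summing: n_T = 1.79 + X.
With p_i = (n_i/n_T)P, K_p = p_C^2 / (p_B).
Substituting and setting equal to 1.1e+03 kPa gives a polynomial in X; the root in (0,1) is X = 0.674.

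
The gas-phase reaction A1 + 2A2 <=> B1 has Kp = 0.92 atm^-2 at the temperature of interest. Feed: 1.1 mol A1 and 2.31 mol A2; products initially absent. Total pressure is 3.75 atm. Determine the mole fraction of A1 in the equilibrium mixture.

y_A1 = 0.179

Take 1.1 mol A1 as basis and let X be its fractional conversion, so ξ = 1.1X.
Mole table: n_A1 = 1.1 − 1.1X; n_A2 = 2.31 − 2.2X; n_B1 = 1.1X.
Total moles n_T = 3.41 − 2.2X.
With p_i = (n_i/n_T)P, Kp = p_B1 / (p_A1 p_A2^2).
Setting this equal to 0.92 atm^-2 and taking the physical root (0 < X < 1) gives X = 0.692.
Then n_A1 = 0.338, n_T = 1.89, so y_A1 = 0.179.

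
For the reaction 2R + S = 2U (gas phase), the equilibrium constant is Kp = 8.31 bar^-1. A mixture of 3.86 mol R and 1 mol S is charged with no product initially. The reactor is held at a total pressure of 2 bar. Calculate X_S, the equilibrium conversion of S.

X = 0.850

Basis: 1 mol S initially; let X = conversion of S. Extent ξ = X.
At extent ξ: n_R = 3.86 − 2X; n_S = 1 − X; n_U = 2X.
Summing: n_T = 4.86 − X.
With p_i = (n_i/n_T)P, Kp = p_U^2 / (p_R^2 p_S).
Equating to 8.31 bar^-1 and solving on 0 < X < 1: X = 0.850.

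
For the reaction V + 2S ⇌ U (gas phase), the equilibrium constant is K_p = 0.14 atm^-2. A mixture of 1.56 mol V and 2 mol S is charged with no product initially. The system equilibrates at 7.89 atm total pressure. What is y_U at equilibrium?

Basis: 2 mol S initially; let X = conversion of S. Extent ξ = X.
At extent ξ: n_V = 1.56 − X; n_S = 2 − 2X; n_U = X.
Total moles n_T = 3.56 − 2X.
With p_i = (n_i/n_T)P, K_p = p_U / (p_V p_S^2).
This yields a degree-3 equation in X; solving on (0,1), X = 0.673.
Then n_U = 0.673, n_T = 2.21, so y_U = 0.304.

y_U = 0.304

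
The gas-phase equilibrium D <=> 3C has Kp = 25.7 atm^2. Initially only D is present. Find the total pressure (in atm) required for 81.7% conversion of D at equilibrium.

Take 1 mol D as basis and let X be its fractional conversion, so ξ = X.
At extent ξ: n_D = 1 − X; n_C = 3X.
Total moles n_T = 1 + 2X.
Kp = p_C^3 / (p_D) with p_i = (n_i/n_T)·P.
At X = 0.817: the mole-fraction product g(X) = Π y_i^ν_i = 11.6. Since Kp = g(X)·P^{2}, P = (Kp/g)^(1/2) = (25.7/11.6)^(1/2) = 1.49 atm.

P = 1.49 atm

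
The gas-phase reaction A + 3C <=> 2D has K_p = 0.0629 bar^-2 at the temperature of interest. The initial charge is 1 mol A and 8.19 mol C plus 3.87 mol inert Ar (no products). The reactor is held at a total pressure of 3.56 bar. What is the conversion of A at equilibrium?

X = 0.472

Basis: 1 mol A initially; let X = conversion of A. Extent ξ = X.
At extent ξ: n_A = 1 − X; n_C = 8.19 − 3X; n_D = 2X; n_I = 3.87 (inert).
n_T = Σnᵢ = 13.1 − 2X.
Mole fractions y_i = n_i/n_T; K_p = p_D^2 / (p_A p_C^3) with p_i = y_i·P.
Setting this equal to 0.0629 bar^-2 and taking the physical root (0 < X < 1) gives X = 0.472.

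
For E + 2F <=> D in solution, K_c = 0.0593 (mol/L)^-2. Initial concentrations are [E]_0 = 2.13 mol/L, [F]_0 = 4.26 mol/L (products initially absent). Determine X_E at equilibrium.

X = 0.327

Let X = conversion of E; extent ξ = 2.13·X mol/L.
Concentrations: [E] = 2.13 − 2.13X; [F] = 4.26 − 4.26X; [D] = 2.13X.
K_c = [D] / ([E] [F]^2).
This equals 0.0593 at X = 0.327 (the root in 0 < X < 1).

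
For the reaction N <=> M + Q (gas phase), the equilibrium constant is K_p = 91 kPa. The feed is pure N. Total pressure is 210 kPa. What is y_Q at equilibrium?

y_Q = 0.355

Let X = conversion of N (basis 1 mol N); extent of reaction ξ = X.
Species balance: n_N = 1 − X; n_M = X; n_Q = X.
Summing: n_T = 1 + X.
With p_i = (n_i/n_T)P, K_p = p_M p_Q / (p_N).
Substituting and setting equal to 91 kPa gives a polynomial in X; the root in (0,1) is X = 0.550.
Then n_Q = 0.55, n_T = 1.55, so y_Q = 0.355.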